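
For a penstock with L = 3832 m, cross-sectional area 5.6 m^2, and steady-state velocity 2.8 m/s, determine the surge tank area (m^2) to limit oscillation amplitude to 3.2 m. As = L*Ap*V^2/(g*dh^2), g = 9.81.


As = 3832 * 5.6 * 2.8^2 / (9.81 * 3.2^2) = 1674.7910 m^2


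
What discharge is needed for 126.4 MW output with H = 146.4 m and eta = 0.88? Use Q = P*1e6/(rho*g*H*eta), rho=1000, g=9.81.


Q = 126.4 * 1e6 / (1000 * 9.81 * 146.4 * 0.88) = 100.0125 m^3/s


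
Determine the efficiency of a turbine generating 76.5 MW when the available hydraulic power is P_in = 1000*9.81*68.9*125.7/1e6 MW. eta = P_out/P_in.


P_in = 1000 * 9.81 * 68.9 * 125.7 / 1e6 = 84.9618 MW
eta = 76.5 / 84.9618 = 0.9004


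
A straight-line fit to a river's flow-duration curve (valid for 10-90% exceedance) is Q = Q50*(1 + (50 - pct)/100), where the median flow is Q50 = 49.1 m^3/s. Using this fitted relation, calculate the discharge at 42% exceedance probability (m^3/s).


Q = 49.1 * (1 + (50 - 42)/100) = 53.0280 m^3/s


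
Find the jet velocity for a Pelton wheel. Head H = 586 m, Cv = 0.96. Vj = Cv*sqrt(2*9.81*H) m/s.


Vj = 0.96 * sqrt(2*9.81*586) = 102.9365 m/s


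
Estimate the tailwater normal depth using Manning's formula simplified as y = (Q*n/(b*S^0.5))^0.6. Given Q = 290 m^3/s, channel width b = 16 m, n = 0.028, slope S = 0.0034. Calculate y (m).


y = (290 * 0.028 / (16 * 0.0034^0.5))^0.6 = 3.6628 m


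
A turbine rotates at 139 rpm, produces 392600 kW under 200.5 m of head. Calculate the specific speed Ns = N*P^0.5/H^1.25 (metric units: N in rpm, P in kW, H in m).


Ns = 139 * 392600^0.5 / 200.5^1.25 = 115.4375


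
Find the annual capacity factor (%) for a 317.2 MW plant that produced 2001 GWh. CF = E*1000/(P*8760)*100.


CF = 2001 * 1000 / (317.2 * 8760) * 100 = 72.0128 %


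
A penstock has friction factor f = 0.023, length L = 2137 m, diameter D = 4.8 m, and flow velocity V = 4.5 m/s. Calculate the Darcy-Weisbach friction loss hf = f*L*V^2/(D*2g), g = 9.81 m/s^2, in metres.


hf = 0.023 * 2137 * 4.5^2 / (4.8 * 2 * 9.81) = 10.5686 m


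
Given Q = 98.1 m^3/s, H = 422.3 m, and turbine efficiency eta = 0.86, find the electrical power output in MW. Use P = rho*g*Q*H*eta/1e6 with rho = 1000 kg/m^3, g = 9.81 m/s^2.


P = 1000 * 9.81 * 98.1 * 422.3 * 0.86 / 1e6 = 349.5083 MW


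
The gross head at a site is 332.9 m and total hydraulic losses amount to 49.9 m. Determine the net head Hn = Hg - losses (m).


Hn = 332.9 - 49.9 = 283.0000 m


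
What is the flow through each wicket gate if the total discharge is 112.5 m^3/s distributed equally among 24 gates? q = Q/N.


q = 112.5 / 24 = 4.6875 m^3/s


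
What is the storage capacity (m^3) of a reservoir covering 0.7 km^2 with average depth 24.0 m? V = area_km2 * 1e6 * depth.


V = 0.7 * 1e6 * 24.0 = 1.6800e+07 m^3


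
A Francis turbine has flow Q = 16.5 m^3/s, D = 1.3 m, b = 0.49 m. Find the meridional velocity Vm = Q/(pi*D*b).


Vm = 16.5 / (pi * 1.3 * 0.49) = 8.2451 m/s


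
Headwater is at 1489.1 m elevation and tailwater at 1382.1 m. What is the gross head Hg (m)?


Hg = 1489.1 - 1382.1 = 107.0000 m


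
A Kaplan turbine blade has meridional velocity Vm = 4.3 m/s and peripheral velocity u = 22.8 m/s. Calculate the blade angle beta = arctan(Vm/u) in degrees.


beta = arctan(4.3 / 22.8) = 10.6803 degrees


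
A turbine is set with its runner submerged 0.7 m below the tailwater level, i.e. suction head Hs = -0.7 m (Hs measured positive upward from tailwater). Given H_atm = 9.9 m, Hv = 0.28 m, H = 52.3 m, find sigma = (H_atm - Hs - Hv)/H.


sigma = (9.9 - (-0.7) - 0.28) / 52.3 = 0.1973


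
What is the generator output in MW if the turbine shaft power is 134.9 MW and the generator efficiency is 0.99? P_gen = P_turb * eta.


P_gen = 134.9 * 0.99 = 133.5510 MW


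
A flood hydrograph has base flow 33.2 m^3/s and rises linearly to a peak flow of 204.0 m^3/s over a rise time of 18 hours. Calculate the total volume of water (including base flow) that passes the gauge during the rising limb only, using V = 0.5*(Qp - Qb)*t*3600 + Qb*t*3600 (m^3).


V = 0.5*(204.0 - 33.2)*18*3600 + 33.2*18*3600 = 7.6853e+06 m^3


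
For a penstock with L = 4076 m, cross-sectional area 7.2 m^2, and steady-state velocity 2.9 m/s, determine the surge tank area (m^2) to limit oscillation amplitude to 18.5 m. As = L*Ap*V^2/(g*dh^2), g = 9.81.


As = 4076 * 7.2 * 2.9^2 / (9.81 * 18.5^2) = 73.5106 m^2


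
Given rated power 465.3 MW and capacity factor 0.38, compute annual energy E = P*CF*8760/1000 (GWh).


E = 465.3 * 0.38 * 8760 / 1000 = 1548.8906 GWh


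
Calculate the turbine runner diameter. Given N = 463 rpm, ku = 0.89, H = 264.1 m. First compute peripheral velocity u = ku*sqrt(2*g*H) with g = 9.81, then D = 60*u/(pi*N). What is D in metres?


u = 0.89 * sqrt(2*9.81*264.1) = 64.0654 m/s
D = 60 * 64.0654 / (pi * 463) = 2.6427 m


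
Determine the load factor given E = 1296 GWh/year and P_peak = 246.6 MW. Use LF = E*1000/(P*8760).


LF = 1296 * 1000 / (246.6 * 8760) = 0.5999


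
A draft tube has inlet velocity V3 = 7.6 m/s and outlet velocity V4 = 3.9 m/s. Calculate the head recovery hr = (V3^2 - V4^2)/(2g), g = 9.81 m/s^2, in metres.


hr = (7.6^2 - 3.9^2) / (2*9.81) = 2.1687 m


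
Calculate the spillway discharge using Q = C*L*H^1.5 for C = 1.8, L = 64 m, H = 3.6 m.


Q = 1.8 * 64 * 3.6^1.5 = 786.8759 m^3/s


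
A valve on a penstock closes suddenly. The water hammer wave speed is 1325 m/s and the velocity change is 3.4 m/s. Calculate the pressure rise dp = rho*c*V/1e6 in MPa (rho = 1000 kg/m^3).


dp = 1000 * 1325 * 3.4 / 1e6 = 4.5050 MPa


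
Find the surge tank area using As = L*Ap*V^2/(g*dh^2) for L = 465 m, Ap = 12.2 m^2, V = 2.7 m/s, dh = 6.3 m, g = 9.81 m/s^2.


As = 465 * 12.2 * 2.7^2 / (9.81 * 6.3^2) = 106.2161 m^2


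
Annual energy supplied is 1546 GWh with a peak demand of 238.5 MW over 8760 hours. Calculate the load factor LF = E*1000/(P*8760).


LF = 1546 * 1000 / (238.5 * 8760) = 0.7400


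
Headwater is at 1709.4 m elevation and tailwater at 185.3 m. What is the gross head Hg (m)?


Hg = 1709.4 - 185.3 = 1524.1000 m


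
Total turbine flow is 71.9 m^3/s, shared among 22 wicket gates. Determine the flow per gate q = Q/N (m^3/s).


q = 71.9 / 22 = 3.2682 m^3/s


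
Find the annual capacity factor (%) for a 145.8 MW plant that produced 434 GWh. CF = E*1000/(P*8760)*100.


CF = 434 * 1000 / (145.8 * 8760) * 100 = 33.9804 %


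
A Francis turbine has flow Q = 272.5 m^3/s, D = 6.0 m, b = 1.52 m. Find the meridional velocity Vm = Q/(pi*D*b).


Vm = 272.5 / (pi * 6.0 * 1.52) = 9.5109 m/s


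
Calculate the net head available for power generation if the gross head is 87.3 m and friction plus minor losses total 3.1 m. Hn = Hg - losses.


Hn = 87.3 - 3.1 = 84.2000 m


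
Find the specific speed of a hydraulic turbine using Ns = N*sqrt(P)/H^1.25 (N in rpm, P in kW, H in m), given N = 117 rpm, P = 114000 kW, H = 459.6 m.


Ns = 117 * 114000^0.5 / 459.6^1.25 = 18.5636


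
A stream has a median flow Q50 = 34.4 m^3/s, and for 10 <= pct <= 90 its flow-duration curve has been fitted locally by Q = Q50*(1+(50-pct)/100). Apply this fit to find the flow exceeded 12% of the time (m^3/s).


Q = 34.4 * (1 + (50 - 12)/100) = 47.4720 m^3/s


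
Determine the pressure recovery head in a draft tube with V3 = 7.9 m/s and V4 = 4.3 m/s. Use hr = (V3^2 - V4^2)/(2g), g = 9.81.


hr = (7.9^2 - 4.3^2) / (2*9.81) = 2.2385 m


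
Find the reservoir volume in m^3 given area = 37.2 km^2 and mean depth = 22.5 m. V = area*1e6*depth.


V = 37.2 * 1e6 * 22.5 = 8.3700e+08 m^3


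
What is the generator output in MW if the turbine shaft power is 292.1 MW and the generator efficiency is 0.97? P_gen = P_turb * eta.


P_gen = 292.1 * 0.97 = 283.3370 MW


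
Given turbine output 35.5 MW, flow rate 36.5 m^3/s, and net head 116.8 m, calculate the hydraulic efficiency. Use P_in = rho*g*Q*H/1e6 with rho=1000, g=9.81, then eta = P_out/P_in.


P_in = 1000 * 9.81 * 36.5 * 116.8 / 1e6 = 41.8220 MW
eta = 35.5 / 41.8220 = 0.8488


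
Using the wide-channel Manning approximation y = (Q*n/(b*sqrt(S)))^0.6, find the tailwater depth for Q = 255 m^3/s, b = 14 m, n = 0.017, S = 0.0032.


y = (255 * 0.017 / (14 * 0.0032^0.5))^0.6 = 2.7731 m


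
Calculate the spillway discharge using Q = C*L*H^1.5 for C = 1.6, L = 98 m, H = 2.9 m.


Q = 1.6 * 98 * 2.9^1.5 = 774.3603 m^3/s


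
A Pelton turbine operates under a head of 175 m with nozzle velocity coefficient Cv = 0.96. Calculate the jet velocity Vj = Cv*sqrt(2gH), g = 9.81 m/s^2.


Vj = 0.96 * sqrt(2*9.81*175) = 56.2522 m/s


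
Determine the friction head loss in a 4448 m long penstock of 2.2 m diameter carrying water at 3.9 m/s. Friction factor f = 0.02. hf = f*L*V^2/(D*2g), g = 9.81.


hf = 0.02 * 4448 * 3.9^2 / (2.2 * 2 * 9.81) = 31.3475 m


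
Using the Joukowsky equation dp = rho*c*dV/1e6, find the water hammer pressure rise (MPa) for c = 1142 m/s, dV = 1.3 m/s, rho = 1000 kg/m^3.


dp = 1000 * 1142 * 1.3 / 1e6 = 1.4846 MPa


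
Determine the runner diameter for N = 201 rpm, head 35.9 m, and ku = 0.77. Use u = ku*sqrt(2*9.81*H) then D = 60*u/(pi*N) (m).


u = 0.77 * sqrt(2*9.81*35.9) = 20.4356 m/s
D = 60 * 20.4356 / (pi * 201) = 1.9417 m


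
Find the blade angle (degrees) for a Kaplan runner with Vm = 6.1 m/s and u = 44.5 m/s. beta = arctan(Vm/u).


beta = arctan(6.1 / 44.5) = 7.8054 degrees


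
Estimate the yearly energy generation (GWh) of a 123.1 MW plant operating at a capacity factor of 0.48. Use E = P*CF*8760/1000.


E = 123.1 * 0.48 * 8760 / 1000 = 517.6109 GWh


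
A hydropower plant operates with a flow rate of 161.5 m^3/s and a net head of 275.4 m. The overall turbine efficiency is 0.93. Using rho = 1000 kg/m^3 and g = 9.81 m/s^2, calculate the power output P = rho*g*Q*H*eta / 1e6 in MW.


P = 1000 * 9.81 * 161.5 * 275.4 * 0.93 / 1e6 = 405.7779 MW


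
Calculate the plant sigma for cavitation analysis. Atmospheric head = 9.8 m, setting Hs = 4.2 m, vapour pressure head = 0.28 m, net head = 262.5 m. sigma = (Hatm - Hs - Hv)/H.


sigma = (9.8 - 4.2 - 0.28) / 262.5 = 0.0203


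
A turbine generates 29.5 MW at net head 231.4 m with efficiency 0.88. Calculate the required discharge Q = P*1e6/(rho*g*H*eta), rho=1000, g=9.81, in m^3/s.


Q = 29.5 * 1e6 / (1000 * 9.81 * 231.4 * 0.88) = 14.7675 m^3/s


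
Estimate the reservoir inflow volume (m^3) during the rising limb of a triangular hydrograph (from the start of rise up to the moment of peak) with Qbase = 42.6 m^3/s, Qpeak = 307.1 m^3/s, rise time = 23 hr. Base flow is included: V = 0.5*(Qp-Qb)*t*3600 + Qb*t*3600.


V = 0.5*(307.1 - 42.6)*23*3600 + 42.6*23*3600 = 1.4478e+07 m^3


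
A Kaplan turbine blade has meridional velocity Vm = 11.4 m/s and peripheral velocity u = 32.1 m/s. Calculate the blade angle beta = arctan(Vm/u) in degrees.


beta = arctan(11.4 / 32.1) = 19.5520 degrees


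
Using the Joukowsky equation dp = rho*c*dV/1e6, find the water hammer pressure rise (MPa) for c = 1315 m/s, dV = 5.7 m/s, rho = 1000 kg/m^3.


dp = 1000 * 1315 * 5.7 / 1e6 = 7.4955 MPa


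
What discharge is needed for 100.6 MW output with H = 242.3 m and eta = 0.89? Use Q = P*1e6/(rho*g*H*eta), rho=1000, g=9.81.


Q = 100.6 * 1e6 / (1000 * 9.81 * 242.3 * 0.89) = 47.5538 m^3/s


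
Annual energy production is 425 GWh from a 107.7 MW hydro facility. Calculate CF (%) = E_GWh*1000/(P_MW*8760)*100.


CF = 425 * 1000 / (107.7 * 8760) * 100 = 45.0473 %


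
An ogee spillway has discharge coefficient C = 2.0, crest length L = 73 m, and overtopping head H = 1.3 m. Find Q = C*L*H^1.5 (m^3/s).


Q = 2.0 * 73 * 1.3^1.5 = 216.4053 m^3/s


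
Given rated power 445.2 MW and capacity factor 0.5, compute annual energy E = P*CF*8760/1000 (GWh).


E = 445.2 * 0.5 * 8760 / 1000 = 1949.9760 GWh


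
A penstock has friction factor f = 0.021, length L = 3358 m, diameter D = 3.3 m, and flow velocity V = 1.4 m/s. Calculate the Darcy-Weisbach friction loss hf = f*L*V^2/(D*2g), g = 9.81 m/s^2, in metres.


hf = 0.021 * 3358 * 1.4^2 / (3.3 * 2 * 9.81) = 2.1347 m


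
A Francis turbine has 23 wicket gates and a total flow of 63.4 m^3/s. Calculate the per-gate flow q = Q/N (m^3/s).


q = 63.4 / 23 = 2.7565 m^3/s


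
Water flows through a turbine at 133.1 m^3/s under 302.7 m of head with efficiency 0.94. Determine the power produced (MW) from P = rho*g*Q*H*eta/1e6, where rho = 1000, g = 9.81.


P = 1000 * 9.81 * 133.1 * 302.7 * 0.94 / 1e6 = 371.5244 MW


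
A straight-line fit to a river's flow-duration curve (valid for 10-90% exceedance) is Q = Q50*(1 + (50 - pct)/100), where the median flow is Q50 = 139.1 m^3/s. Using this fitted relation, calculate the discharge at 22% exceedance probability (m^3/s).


Q = 139.1 * (1 + (50 - 22)/100) = 178.0480 m^3/s


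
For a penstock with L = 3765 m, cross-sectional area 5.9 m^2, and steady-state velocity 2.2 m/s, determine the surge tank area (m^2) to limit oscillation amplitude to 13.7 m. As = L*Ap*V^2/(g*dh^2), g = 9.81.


As = 3765 * 5.9 * 2.2^2 / (9.81 * 13.7^2) = 58.3918 m^2


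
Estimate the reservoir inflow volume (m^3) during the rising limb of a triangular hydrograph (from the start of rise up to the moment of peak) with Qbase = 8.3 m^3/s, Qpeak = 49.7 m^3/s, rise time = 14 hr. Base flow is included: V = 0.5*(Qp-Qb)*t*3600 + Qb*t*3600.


V = 0.5*(49.7 - 8.3)*14*3600 + 8.3*14*3600 = 1.4616e+06 m^3


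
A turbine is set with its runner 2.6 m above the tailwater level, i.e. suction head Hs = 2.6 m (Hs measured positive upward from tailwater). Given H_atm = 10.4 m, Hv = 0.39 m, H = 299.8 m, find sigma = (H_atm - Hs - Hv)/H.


sigma = (10.4 - 2.6 - 0.39) / 299.8 = 0.0247


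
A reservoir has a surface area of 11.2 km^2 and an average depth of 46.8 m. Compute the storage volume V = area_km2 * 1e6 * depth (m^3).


V = 11.2 * 1e6 * 46.8 = 5.2416e+08 m^3


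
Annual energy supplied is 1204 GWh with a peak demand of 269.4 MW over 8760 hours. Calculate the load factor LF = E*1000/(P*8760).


LF = 1204 * 1000 / (269.4 * 8760) = 0.5102


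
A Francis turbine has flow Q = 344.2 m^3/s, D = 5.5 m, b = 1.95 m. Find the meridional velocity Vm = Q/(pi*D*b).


Vm = 344.2 / (pi * 5.5 * 1.95) = 10.2156 m/s


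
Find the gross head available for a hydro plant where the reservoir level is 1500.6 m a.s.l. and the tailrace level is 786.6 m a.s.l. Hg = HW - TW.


Hg = 1500.6 - 786.6 = 714.0000 m


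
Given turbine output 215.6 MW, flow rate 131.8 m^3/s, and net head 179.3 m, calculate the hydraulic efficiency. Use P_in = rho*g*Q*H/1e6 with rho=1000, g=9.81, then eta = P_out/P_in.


P_in = 1000 * 9.81 * 131.8 * 179.3 / 1e6 = 231.8274 MW
eta = 215.6 / 231.8274 = 0.9300


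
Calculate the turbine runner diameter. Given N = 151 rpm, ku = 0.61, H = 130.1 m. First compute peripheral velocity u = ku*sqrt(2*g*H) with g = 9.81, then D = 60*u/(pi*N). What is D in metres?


u = 0.61 * sqrt(2*9.81*130.1) = 30.8190 m/s
D = 60 * 30.8190 / (pi * 151) = 3.8980 m


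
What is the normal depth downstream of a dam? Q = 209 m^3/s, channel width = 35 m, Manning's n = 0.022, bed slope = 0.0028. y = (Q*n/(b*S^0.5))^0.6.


y = (209 * 0.022 / (35 * 0.0028^0.5))^0.6 = 1.7257 m


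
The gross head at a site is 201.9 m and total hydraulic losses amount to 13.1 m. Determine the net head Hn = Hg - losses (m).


Hn = 201.9 - 13.1 = 188.8000 m


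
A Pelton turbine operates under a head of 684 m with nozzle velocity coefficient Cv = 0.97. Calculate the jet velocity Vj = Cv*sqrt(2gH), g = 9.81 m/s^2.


Vj = 0.97 * sqrt(2*9.81*684) = 112.3697 m/s


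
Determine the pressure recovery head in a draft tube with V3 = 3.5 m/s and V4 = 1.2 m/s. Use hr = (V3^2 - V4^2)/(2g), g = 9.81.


hr = (3.5^2 - 1.2^2) / (2*9.81) = 0.5510 m


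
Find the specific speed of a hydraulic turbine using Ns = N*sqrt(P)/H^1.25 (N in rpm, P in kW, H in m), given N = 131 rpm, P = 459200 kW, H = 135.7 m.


Ns = 131 * 459200^0.5 / 135.7^1.25 = 191.6670


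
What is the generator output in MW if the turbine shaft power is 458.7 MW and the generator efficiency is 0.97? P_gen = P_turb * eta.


P_gen = 458.7 * 0.97 = 444.9390 MW


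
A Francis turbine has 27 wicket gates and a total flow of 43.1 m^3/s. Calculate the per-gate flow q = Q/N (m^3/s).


q = 43.1 / 27 = 1.5963 m^3/s


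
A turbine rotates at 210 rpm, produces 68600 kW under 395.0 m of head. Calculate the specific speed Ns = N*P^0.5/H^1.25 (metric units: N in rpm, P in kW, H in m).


Ns = 210 * 68600^0.5 / 395.0^1.25 = 31.2345


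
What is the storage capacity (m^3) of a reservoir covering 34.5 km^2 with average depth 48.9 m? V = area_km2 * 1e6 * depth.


V = 34.5 * 1e6 * 48.9 = 1.6870e+09 m^3


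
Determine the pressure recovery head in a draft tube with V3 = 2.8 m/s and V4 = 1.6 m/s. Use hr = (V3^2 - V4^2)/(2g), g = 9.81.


hr = (2.8^2 - 1.6^2) / (2*9.81) = 0.2691 m


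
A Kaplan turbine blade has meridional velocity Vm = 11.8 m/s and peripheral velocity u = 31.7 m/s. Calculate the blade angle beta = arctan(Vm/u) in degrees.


beta = arctan(11.8 / 31.7) = 20.4173 degrees


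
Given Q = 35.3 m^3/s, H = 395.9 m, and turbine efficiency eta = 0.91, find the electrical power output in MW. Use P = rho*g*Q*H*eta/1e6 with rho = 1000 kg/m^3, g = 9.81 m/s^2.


P = 1000 * 9.81 * 35.3 * 395.9 * 0.91 / 1e6 = 124.7586 MW


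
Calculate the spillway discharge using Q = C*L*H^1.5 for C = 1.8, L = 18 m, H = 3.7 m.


Q = 1.8 * 18 * 3.7^1.5 = 230.5938 m^3/s


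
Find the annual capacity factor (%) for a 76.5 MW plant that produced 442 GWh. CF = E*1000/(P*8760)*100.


CF = 442 * 1000 / (76.5 * 8760) * 100 = 65.9564 %


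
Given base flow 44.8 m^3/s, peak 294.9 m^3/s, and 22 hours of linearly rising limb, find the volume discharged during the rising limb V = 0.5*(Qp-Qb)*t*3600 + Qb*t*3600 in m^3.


V = 0.5*(294.9 - 44.8)*22*3600 + 44.8*22*3600 = 1.3452e+07 m^3


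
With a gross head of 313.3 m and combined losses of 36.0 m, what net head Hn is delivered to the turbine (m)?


Hn = 313.3 - 36.0 = 277.3000 m


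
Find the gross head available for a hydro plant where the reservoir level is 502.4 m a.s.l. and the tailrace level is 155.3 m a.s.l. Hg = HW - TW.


Hg = 502.4 - 155.3 = 347.1000 m


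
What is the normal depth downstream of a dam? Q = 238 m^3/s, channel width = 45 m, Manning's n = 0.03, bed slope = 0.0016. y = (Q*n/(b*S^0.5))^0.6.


y = (238 * 0.03 / (45 * 0.0016^0.5))^0.6 = 2.2859 m


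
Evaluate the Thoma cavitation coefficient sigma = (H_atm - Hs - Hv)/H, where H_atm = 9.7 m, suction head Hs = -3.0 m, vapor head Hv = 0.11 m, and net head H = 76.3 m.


sigma = (9.7 - (-3.0) - 0.11) / 76.3 = 0.1650


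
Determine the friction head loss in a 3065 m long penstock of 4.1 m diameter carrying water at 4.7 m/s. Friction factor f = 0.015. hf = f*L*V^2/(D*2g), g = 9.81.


hf = 0.015 * 3065 * 4.7^2 / (4.1 * 2 * 9.81) = 12.6251 m


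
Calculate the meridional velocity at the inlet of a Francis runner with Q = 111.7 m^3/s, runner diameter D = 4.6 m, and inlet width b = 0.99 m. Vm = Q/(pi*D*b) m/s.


Vm = 111.7 / (pi * 4.6 * 0.99) = 7.8075 m/s


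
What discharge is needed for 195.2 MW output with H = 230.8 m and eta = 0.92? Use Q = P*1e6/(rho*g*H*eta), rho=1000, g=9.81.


Q = 195.2 * 1e6 / (1000 * 9.81 * 230.8 * 0.92) = 93.7103 m^3/s


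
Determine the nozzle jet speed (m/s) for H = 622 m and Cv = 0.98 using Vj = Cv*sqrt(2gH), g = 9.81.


Vj = 0.98 * sqrt(2*9.81*622) = 108.2607 m/s


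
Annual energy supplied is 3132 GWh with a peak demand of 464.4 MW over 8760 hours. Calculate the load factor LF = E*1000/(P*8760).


LF = 3132 * 1000 / (464.4 * 8760) = 0.7699


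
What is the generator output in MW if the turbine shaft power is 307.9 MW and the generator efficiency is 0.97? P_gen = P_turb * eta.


P_gen = 307.9 * 0.97 = 298.6630 MW


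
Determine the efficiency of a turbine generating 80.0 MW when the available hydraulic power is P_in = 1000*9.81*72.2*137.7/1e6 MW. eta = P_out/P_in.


P_in = 1000 * 9.81 * 72.2 * 137.7 / 1e6 = 97.5304 MW
eta = 80.0 / 97.5304 = 0.8203


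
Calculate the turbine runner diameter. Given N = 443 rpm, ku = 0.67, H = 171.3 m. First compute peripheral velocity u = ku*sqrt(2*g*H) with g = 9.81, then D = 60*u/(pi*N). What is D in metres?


u = 0.67 * sqrt(2*9.81*171.3) = 38.8421 m/s
D = 60 * 38.8421 / (pi * 443) = 1.6746 m


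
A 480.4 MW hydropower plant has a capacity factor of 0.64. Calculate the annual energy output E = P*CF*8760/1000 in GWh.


E = 480.4 * 0.64 * 8760 / 1000 = 2693.3146 GWh


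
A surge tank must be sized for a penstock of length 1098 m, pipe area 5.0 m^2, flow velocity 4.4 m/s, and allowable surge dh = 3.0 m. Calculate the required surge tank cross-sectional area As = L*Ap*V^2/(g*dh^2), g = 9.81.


As = 1098 * 5.0 * 4.4^2 / (9.81 * 3.0^2) = 1203.8328 m^2


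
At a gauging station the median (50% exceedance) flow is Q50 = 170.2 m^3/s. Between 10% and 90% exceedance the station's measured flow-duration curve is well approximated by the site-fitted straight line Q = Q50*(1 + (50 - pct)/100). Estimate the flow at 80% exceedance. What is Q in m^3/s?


Q = 170.2 * (1 + (50 - 80)/100) = 119.1400 m^3/s


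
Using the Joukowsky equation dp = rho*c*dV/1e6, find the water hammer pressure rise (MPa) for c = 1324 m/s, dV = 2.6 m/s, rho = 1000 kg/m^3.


dp = 1000 * 1324 * 2.6 / 1e6 = 3.4424 MPa


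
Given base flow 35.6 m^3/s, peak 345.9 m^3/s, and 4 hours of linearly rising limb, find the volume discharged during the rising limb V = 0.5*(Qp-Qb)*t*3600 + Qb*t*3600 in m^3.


V = 0.5*(345.9 - 35.6)*4*3600 + 35.6*4*3600 = 2.7468e+06 m^3


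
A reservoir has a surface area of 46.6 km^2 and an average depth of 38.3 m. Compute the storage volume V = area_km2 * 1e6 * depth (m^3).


V = 46.6 * 1e6 * 38.3 = 1.7848e+09 m^3


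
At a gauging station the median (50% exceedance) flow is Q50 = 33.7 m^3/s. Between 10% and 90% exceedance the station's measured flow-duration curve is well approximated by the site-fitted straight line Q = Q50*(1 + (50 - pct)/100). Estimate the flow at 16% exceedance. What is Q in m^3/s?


Q = 33.7 * (1 + (50 - 16)/100) = 45.1580 m^3/s


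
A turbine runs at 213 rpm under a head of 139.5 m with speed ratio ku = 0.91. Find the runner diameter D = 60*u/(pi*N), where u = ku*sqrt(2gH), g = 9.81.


u = 0.91 * sqrt(2*9.81*139.5) = 47.6078 m/s
D = 60 * 47.6078 / (pi * 213) = 4.2687 m


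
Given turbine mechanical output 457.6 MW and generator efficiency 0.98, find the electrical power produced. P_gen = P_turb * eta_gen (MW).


P_gen = 457.6 * 0.98 = 448.4480 MW


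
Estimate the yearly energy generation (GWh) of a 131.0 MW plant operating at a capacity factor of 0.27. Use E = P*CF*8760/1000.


E = 131.0 * 0.27 * 8760 / 1000 = 309.8412 GWh


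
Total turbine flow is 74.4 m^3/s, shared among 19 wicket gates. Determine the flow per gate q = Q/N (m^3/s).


q = 74.4 / 19 = 3.9158 m^3/s


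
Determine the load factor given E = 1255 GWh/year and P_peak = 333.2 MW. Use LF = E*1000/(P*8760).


LF = 1255 * 1000 / (333.2 * 8760) = 0.4300


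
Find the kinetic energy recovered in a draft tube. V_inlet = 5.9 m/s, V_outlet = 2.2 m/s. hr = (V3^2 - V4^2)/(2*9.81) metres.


hr = (5.9^2 - 2.2^2) / (2*9.81) = 1.5275 m


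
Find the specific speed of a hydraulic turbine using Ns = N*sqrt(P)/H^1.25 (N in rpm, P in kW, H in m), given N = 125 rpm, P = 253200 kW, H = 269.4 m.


Ns = 125 * 253200^0.5 / 269.4^1.25 = 57.6295


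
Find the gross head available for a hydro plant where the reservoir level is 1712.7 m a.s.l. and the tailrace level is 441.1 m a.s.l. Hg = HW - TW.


Hg = 1712.7 - 441.1 = 1271.6000 m


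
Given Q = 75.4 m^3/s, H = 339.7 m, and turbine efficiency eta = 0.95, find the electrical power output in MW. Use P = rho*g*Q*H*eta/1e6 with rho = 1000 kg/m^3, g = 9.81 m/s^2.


P = 1000 * 9.81 * 75.4 * 339.7 * 0.95 / 1e6 = 238.7039 MW


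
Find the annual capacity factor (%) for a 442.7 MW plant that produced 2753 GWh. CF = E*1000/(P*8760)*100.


CF = 2753 * 1000 / (442.7 * 8760) * 100 = 70.9892 %


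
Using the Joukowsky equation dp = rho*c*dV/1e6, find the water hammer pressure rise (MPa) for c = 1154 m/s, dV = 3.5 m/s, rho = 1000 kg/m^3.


dp = 1000 * 1154 * 3.5 / 1e6 = 4.0390 MPa


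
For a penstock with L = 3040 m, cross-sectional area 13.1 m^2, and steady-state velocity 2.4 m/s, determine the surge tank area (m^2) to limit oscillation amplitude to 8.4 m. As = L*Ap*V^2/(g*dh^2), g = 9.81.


As = 3040 * 13.1 * 2.4^2 / (9.81 * 8.4^2) = 331.3903 m^2


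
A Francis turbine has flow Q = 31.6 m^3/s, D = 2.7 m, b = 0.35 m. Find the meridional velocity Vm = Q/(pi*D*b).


Vm = 31.6 / (pi * 2.7 * 0.35) = 10.6440 m/s


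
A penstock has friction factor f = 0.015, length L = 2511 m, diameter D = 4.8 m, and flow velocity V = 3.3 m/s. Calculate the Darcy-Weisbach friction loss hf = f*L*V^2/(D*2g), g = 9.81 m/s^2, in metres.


hf = 0.015 * 2511 * 3.3^2 / (4.8 * 2 * 9.81) = 4.3554 m


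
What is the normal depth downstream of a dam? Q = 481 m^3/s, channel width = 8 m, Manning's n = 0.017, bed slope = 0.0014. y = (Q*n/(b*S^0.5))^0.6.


y = (481 * 0.017 / (8 * 0.0014^0.5))^0.6 = 7.2755 m


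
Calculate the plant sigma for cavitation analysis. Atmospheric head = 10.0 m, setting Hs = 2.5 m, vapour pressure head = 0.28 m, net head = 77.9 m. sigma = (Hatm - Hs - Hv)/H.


sigma = (10.0 - 2.5 - 0.28) / 77.9 = 0.0927


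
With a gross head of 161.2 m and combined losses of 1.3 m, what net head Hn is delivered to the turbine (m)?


Hn = 161.2 - 1.3 = 159.9000 m


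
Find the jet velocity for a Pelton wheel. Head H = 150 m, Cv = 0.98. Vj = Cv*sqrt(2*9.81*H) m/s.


Vj = 0.98 * sqrt(2*9.81*150) = 53.1644 m/s


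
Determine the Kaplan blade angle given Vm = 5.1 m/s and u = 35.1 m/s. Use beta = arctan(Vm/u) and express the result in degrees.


beta = arctan(5.1 / 35.1) = 8.2672 degrees


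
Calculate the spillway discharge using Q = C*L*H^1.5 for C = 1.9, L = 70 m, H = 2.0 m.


Q = 1.9 * 70 * 2.0^1.5 = 376.1808 m^3/s


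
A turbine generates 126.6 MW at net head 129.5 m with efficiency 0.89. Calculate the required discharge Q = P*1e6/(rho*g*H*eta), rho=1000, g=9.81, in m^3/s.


Q = 126.6 * 1e6 / (1000 * 9.81 * 129.5 * 0.89) = 111.9708 m^3/s


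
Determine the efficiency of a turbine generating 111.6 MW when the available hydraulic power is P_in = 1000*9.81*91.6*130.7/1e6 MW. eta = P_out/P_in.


P_in = 1000 * 9.81 * 91.6 * 130.7 / 1e6 = 117.4465 MW
eta = 111.6 / 117.4465 = 0.9502


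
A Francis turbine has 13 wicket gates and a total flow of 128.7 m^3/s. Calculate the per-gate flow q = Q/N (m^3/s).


q = 128.7 / 13 = 9.9000 m^3/s


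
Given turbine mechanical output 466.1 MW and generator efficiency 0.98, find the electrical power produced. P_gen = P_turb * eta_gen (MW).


P_gen = 466.1 * 0.98 = 456.7780 MW


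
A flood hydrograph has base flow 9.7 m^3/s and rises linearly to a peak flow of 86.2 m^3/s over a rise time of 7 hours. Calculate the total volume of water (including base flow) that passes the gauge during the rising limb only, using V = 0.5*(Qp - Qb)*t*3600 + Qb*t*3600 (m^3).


V = 0.5*(86.2 - 9.7)*7*3600 + 9.7*7*3600 = 1.2083e+06 m^3


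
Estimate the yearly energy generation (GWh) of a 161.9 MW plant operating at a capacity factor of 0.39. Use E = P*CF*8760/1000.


E = 161.9 * 0.39 * 8760 / 1000 = 553.1152 GWh


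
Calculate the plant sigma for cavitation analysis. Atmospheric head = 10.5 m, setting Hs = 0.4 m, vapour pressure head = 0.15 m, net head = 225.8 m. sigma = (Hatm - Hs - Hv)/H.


sigma = (10.5 - 0.4 - 0.15) / 225.8 = 0.0441


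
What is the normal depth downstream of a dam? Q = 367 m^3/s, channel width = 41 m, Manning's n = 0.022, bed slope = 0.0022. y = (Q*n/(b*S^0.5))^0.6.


y = (367 * 0.022 / (41 * 0.0022^0.5))^0.6 = 2.3651 m


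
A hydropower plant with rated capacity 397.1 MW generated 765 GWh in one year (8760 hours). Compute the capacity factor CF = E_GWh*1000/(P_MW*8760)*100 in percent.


CF = 765 * 1000 / (397.1 * 8760) * 100 = 21.9916 %


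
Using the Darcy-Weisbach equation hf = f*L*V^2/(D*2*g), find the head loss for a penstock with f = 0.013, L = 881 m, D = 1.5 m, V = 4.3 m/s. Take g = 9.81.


hf = 0.013 * 881 * 4.3^2 / (1.5 * 2 * 9.81) = 7.1956 m


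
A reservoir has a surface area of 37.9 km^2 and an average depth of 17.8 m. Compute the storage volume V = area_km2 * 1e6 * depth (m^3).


V = 37.9 * 1e6 * 17.8 = 6.7462e+08 m^3


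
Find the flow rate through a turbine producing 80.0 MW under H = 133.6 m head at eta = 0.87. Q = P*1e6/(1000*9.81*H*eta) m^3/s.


Q = 80.0 * 1e6 / (1000 * 9.81 * 133.6 * 0.87) = 70.1609 m^3/s


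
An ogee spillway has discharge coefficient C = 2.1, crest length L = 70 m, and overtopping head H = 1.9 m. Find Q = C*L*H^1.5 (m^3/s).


Q = 2.1 * 70 * 1.9^1.5 = 384.9885 m^3/s


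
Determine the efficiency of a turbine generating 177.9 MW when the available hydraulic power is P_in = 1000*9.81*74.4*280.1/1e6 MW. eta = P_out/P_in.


P_in = 1000 * 9.81 * 74.4 * 280.1 / 1e6 = 204.4349 MW
eta = 177.9 / 204.4349 = 0.8702


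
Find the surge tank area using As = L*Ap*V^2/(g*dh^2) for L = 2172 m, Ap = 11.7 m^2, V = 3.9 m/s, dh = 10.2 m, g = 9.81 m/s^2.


As = 2172 * 11.7 * 3.9^2 / (9.81 * 10.2^2) = 378.7089 m^2


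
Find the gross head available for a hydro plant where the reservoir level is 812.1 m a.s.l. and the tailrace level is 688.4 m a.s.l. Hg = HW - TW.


Hg = 812.1 - 688.4 = 123.7000 m


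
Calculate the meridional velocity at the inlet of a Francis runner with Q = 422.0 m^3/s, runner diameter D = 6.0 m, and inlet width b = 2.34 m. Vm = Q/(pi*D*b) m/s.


Vm = 422.0 / (pi * 6.0 * 2.34) = 9.5674 m/s


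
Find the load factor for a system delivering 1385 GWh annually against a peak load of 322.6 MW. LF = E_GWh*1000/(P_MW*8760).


LF = 1385 * 1000 / (322.6 * 8760) = 0.4901


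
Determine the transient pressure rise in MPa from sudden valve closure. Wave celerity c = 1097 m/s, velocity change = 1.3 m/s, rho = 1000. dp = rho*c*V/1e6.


dp = 1000 * 1097 * 1.3 / 1e6 = 1.4261 MPa


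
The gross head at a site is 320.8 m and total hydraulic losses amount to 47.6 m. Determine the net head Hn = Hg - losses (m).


Hn = 320.8 - 47.6 = 273.2000 m


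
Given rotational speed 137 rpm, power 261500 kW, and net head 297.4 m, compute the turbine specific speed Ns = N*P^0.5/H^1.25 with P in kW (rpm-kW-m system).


Ns = 137 * 261500^0.5 / 297.4^1.25 = 56.7257


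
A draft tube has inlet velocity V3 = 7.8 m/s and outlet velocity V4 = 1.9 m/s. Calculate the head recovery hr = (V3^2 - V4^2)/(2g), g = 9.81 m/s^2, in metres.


hr = (7.8^2 - 1.9^2) / (2*9.81) = 2.9169 m


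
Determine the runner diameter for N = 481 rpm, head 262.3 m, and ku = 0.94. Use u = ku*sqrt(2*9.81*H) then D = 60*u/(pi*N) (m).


u = 0.94 * sqrt(2*9.81*262.3) = 67.4336 m/s
D = 60 * 67.4336 / (pi * 481) = 2.6775 m


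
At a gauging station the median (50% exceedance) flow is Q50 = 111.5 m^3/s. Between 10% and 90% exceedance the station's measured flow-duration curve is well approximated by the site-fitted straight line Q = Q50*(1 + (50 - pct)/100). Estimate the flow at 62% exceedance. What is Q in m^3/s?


Q = 111.5 * (1 + (50 - 62)/100) = 98.1200 m^3/s


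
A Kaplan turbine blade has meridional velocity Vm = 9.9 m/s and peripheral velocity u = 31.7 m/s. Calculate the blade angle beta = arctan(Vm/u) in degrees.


beta = arctan(9.9 / 31.7) = 17.3437 degrees


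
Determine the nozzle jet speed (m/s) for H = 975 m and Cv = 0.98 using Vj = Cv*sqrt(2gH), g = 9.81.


Vj = 0.98 * sqrt(2*9.81*975) = 135.5432 m/s


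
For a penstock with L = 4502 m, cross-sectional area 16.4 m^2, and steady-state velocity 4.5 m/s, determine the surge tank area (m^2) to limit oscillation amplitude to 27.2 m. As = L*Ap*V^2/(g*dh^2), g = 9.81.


As = 4502 * 16.4 * 4.5^2 / (9.81 * 27.2^2) = 206.0002 m^2


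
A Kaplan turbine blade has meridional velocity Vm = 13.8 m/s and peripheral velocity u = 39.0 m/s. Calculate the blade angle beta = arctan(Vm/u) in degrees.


beta = arctan(13.8 / 39.0) = 19.4861 degrees


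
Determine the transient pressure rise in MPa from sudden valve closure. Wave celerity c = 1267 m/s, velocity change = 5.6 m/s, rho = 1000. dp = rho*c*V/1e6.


dp = 1000 * 1267 * 5.6 / 1e6 = 7.0952 MPa


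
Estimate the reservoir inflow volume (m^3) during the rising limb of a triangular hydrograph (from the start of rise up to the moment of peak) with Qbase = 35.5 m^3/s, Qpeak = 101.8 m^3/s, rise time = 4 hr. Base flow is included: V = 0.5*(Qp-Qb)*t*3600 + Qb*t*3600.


V = 0.5*(101.8 - 35.5)*4*3600 + 35.5*4*3600 = 988560.0000 m^3


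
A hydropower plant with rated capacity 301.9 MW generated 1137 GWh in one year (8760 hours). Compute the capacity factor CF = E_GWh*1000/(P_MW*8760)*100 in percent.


CF = 1137 * 1000 / (301.9 * 8760) * 100 = 42.9926 %


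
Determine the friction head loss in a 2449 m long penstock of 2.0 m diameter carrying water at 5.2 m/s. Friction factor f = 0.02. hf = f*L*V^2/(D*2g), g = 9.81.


hf = 0.02 * 2449 * 5.2^2 / (2.0 * 2 * 9.81) = 33.7518 m


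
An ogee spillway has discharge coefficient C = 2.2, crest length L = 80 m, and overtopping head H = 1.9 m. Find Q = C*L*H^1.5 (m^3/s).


Q = 2.2 * 80 * 1.9^1.5 = 460.9386 m^3/s


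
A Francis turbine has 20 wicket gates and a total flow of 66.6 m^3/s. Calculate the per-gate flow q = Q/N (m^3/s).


q = 66.6 / 20 = 3.3300 m^3/s


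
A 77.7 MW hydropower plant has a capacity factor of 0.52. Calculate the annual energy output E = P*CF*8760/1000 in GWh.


E = 77.7 * 0.52 * 8760 / 1000 = 353.9390 GWh


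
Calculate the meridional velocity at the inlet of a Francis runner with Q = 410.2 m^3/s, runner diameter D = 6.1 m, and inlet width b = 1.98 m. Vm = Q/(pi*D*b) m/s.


Vm = 410.2 / (pi * 6.1 * 1.98) = 10.8106 m/s


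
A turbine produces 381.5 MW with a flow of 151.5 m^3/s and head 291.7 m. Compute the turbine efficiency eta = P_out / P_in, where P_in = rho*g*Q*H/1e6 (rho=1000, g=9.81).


P_in = 1000 * 9.81 * 151.5 * 291.7 / 1e6 = 433.5289 MW
eta = 381.5 / 433.5289 = 0.8800


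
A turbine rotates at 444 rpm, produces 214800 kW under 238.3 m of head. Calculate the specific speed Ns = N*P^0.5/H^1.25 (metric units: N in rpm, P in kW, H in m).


Ns = 444 * 214800^0.5 / 238.3^1.25 = 219.7835


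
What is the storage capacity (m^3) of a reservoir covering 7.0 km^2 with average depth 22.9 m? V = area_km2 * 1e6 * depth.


V = 7.0 * 1e6 * 22.9 = 1.6030e+08 m^3


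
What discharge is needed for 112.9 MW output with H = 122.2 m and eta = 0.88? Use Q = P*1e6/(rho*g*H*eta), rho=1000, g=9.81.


Q = 112.9 * 1e6 / (1000 * 9.81 * 122.2 * 0.88) = 107.0215 m^3/s


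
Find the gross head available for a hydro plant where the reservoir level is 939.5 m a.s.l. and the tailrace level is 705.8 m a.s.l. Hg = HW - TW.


Hg = 939.5 - 705.8 = 233.7000 m


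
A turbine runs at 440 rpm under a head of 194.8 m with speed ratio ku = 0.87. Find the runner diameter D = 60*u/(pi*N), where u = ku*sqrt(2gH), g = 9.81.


u = 0.87 * sqrt(2*9.81*194.8) = 53.7853 m/s
D = 60 * 53.7853 / (pi * 440) = 2.3346 m


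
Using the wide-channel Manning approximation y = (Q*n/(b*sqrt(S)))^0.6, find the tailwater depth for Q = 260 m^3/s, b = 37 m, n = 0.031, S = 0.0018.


y = (260 * 0.031 / (37 * 0.0018^0.5))^0.6 = 2.6687 m


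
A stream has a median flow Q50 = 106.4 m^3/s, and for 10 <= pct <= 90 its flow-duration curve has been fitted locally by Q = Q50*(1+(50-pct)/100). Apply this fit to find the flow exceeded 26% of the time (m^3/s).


Q = 106.4 * (1 + (50 - 26)/100) = 131.9360 m^3/s


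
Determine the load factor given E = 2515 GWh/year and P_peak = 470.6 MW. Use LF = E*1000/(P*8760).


LF = 2515 * 1000 / (470.6 * 8760) = 0.6101


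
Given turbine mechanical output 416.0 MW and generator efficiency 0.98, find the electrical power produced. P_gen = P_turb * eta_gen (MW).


P_gen = 416.0 * 0.98 = 407.6800 MW


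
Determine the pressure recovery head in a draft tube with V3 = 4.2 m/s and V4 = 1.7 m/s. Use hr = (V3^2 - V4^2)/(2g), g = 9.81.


hr = (4.2^2 - 1.7^2) / (2*9.81) = 0.7518 m


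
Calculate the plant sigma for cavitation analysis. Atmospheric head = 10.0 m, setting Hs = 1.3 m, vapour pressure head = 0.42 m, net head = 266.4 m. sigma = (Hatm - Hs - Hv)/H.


sigma = (10.0 - 1.3 - 0.42) / 266.4 = 0.0311


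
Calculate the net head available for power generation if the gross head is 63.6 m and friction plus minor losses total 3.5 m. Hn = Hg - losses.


Hn = 63.6 - 3.5 = 60.1000 m


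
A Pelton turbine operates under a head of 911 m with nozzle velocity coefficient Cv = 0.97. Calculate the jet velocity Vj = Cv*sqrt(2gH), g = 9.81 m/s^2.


Vj = 0.97 * sqrt(2*9.81*911) = 129.6822 m/s


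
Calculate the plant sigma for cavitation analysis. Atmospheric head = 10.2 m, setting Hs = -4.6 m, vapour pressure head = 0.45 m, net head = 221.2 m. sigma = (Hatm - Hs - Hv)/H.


sigma = (10.2 - (-4.6) - 0.45) / 221.2 = 0.0649


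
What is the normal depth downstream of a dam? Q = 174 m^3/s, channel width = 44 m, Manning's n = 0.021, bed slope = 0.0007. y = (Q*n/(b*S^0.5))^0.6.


y = (174 * 0.021 / (44 * 0.0007^0.5))^0.6 = 1.9864 m


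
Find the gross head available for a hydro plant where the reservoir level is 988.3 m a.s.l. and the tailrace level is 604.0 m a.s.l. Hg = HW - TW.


Hg = 988.3 - 604.0 = 384.3000 m


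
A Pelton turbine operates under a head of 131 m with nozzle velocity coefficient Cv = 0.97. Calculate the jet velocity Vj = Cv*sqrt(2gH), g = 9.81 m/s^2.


Vj = 0.97 * sqrt(2*9.81*131) = 49.1764 m/s


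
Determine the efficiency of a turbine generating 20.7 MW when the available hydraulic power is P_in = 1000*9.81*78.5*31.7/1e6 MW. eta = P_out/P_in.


P_in = 1000 * 9.81 * 78.5 * 31.7 / 1e6 = 24.4117 MW
eta = 20.7 / 24.4117 = 0.8480


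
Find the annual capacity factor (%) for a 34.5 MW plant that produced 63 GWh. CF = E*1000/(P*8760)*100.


CF = 63 * 1000 / (34.5 * 8760) * 100 = 20.8457 %


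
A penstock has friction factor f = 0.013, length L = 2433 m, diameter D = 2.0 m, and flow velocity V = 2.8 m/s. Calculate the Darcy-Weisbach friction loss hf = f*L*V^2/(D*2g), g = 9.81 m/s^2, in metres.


hf = 0.013 * 2433 * 2.8^2 / (2.0 * 2 * 9.81) = 6.3194 m


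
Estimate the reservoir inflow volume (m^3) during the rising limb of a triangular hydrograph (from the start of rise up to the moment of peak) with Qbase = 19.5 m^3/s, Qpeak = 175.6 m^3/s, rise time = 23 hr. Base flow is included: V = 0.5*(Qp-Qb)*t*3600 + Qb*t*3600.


V = 0.5*(175.6 - 19.5)*23*3600 + 19.5*23*3600 = 8.0771e+06 m^3


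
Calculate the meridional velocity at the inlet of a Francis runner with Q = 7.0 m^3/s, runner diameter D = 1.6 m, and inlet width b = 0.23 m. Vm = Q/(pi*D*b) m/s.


Vm = 7.0 / (pi * 1.6 * 0.23) = 6.0548 m/s


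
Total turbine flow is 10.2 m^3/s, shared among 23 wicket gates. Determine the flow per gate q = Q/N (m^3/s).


q = 10.2 / 23 = 0.4435 m^3/s


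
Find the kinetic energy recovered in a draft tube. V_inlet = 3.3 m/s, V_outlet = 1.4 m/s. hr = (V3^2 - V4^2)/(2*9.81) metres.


hr = (3.3^2 - 1.4^2) / (2*9.81) = 0.4551 m
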